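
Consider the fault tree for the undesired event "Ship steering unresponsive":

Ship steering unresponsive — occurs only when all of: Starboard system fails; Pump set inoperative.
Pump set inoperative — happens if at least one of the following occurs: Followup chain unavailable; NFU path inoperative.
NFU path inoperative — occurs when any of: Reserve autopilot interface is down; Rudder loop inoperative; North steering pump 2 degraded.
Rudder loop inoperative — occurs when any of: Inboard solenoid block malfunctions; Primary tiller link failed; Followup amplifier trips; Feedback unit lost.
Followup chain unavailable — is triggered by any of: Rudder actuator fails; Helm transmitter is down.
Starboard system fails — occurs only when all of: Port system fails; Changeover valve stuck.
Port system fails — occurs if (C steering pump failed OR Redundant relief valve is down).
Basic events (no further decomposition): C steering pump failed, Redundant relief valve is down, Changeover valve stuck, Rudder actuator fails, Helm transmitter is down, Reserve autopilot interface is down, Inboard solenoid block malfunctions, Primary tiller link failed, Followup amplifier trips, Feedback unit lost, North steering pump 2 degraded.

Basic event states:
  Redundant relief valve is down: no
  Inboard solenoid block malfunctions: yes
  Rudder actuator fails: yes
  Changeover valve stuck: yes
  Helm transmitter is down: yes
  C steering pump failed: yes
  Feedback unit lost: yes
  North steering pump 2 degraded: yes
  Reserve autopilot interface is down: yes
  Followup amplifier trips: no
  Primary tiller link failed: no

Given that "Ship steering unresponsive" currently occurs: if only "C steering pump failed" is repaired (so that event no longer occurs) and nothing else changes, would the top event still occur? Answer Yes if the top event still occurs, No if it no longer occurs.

No

Counterfactual: set "C steering pump failed" to not occurred.
Port system fails [OR]: C steering pump failed=not, Redundant relief valve is down=not → no input occurs → does not occur.
Starboard system fails [AND]: Port system fails=not, Changeover valve stuck=occurs → not all inputs occur → does not occur.
Followup chain unavailable [OR]: Rudder actuator fails=occurs, Helm transmitter is down=occurs → at least one input occurs → occurs.
Rudder loop inoperative [OR]: Inboard solenoid block malfunctions=occurs, Primary tiller link failed=not, Followup amplifier trips=not, Feedback unit lost=occurs → at least one input occurs → occurs.
NFU path inoperative [OR]: Reserve autopilot interface is down=occurs, Rudder loop inoperative=occurs, North steering pump 2 degraded=occurs → at least one input occurs → occurs.
Pump set inoperative [OR]: Followup chain unavailable=occurs, NFU path inoperative=occurs → at least one input occurs → occurs.
Ship steering unresponsive [AND]: Starboard system fails=not, Pump set inoperative=occurs → not all inputs occur → does not occur.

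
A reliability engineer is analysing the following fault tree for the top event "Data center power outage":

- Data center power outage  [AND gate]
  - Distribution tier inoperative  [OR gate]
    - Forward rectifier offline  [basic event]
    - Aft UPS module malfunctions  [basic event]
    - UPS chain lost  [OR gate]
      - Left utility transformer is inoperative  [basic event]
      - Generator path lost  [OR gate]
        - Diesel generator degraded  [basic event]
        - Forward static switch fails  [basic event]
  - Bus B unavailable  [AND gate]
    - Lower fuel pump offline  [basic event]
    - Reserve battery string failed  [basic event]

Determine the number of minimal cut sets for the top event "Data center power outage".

Generator path lost [OR]: union of children's cut sets → 2 cut set(s).
UPS chain lost [OR]: union of children's cut sets → 3 cut set(s).
Distribution tier inoperative [OR]: union of children's cut sets → 5 cut set(s).
Bus B unavailable [AND]: one cut set from each child combined → 1 × 1 = 1 cut set(s).
Data center power outage [AND]: one cut set from each child combined → 5 × 1 = 5 cut set(s).
Minimal cut sets: {Forward rectifier offline, Lower fuel pump offline, Reserve battery string failed}; {Aft UPS module malfunctions, Lower fuel pump offline, Reserve battery string failed}; {Left utility transformer is inoperative, Lower fuel pump offline, Reserve battery string failed}; {Diesel generator degraded, Lower fuel pump offline, Reserve battery string failed}; {Forward static switch fails, Lower fuel pump offline, Reserve battery string failed}.

5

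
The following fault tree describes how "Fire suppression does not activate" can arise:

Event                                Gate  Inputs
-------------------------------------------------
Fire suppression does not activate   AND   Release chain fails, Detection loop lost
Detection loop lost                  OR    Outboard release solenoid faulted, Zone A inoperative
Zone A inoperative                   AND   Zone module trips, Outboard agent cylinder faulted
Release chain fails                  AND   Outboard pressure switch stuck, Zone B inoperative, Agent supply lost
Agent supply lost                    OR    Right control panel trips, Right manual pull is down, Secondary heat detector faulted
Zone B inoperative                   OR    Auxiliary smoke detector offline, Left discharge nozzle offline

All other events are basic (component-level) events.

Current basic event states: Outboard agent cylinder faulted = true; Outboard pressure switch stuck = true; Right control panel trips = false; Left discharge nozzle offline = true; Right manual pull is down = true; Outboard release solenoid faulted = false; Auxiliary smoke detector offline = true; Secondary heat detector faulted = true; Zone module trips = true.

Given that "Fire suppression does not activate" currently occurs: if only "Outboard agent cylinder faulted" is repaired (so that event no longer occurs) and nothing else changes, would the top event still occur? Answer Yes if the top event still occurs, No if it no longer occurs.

No

Counterfactual: set "Outboard agent cylinder faulted" to not occurred.
Zone B inoperative [OR]: Auxiliary smoke detector offline=occurs, Left discharge nozzle offline=occurs → at least one input occurs → occurs.
Agent supply lost [OR]: Right control panel trips=not, Right manual pull is down=occurs, Secondary heat detector faulted=occurs → at least one input occurs → occurs.
Release chain fails [AND]: Outboard pressure switch stuck=occurs, Zone B inoperative=occurs, Agent supply lost=occurs → all inputs occur → occurs.
Zone A inoperative [AND]: Zone module trips=occurs, Outboard agent cylinder faulted=not → not all inputs occur → does not occur.
Detection loop lost [OR]: Outboard release solenoid faulted=not, Zone A inoperative=not → no input occurs → does not occur.
Fire suppression does not activate [AND]: Release chain fails=occurs, Detection loop lost=not → not all inputs occur → does not occur.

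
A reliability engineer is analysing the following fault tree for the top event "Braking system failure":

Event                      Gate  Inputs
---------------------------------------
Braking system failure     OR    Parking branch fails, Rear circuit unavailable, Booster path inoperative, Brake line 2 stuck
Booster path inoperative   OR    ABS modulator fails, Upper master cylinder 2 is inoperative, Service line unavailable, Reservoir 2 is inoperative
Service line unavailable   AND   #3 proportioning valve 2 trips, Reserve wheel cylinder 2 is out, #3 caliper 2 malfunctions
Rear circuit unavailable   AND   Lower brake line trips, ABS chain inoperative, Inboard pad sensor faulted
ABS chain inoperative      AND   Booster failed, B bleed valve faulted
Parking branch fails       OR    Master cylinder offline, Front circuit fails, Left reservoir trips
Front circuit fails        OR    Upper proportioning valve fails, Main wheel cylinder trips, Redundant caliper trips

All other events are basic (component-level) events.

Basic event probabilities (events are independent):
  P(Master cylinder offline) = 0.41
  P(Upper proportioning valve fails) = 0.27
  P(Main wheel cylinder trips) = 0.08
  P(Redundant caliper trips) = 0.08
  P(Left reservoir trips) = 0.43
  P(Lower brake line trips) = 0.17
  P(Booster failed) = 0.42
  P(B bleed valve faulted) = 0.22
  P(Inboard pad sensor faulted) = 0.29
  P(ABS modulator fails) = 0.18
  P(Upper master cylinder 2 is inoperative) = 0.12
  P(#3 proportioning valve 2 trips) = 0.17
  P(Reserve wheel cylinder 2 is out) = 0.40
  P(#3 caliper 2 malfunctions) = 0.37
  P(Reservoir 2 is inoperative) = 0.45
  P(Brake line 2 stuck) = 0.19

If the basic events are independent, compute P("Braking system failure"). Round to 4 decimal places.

P(Front circuit fails) [OR] = 1 − (1−0.27) × (1−0.08) × (1−0.08) = 0.382128
P(Parking branch fails) [OR] = 1 − (1−0.41) × (1−0.382128) × (1−0.43) = 0.792210
P(ABS chain inoperative) [AND] = 0.42 × 0.22 = 0.092400
P(Rear circuit unavailable) [AND] = 0.17 × 0.092400 × 0.29 = 0.004555
P(Service line unavailable) [AND] = 0.17 × 0.40 × 0.37 = 0.025160
P(Booster path inoperative) [OR] = 1 − (1−0.18) × (1−0.12) × (1−0.025160) × (1−0.45) = 0.613106
P(Braking system failure) [OR] = 1 − (1−0.792210) × (1−0.004555) × (1−0.613106) × (1−0.19) = 0.935179
Rounded to 4 decimal places: P(Braking system failure) ≈ 0.9352.

0.9352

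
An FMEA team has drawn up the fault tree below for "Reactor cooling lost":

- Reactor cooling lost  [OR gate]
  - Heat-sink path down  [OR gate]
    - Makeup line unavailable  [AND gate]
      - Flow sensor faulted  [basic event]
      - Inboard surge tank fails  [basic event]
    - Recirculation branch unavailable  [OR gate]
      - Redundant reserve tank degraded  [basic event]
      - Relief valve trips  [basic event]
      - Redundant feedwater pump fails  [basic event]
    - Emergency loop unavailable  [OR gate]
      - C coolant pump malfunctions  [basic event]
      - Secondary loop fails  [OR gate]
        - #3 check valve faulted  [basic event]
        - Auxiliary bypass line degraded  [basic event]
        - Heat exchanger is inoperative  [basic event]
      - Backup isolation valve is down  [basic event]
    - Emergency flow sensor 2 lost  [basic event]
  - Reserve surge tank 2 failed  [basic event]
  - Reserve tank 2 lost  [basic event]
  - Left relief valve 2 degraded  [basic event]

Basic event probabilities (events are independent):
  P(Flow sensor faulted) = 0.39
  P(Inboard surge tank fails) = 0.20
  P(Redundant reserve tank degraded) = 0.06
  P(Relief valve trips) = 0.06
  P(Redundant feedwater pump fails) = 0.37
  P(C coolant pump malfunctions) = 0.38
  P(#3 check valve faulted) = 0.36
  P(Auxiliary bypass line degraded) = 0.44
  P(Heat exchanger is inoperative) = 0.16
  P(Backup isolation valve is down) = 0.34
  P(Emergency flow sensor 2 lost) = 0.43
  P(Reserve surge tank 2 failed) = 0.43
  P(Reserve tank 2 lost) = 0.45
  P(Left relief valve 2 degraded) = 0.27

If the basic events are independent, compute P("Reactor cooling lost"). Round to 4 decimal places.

0.9918

P(Makeup line unavailable) [AND] = 0.39 × 0.20 = 0.078000
P(Recirculation branch unavailable) [OR] = 1 − (1−0.06) × (1−0.06) × (1−0.37) = 0.443332
P(Secondary loop fails) [OR] = 1 − (1−0.36) × (1−0.44) × (1−0.16) = 0.698944
P(Emergency loop unavailable) [OR] = 1 − (1−0.38) × (1−0.698944) × (1−0.34) = 0.876808
P(Heat-sink path down) [OR] = 1 − (1−0.078000) × (1−0.443332) × (1−0.876808) × (1−0.43) = 0.963960
P(Reactor cooling lost) [OR] = 1 − (1−0.963960) × (1−0.43) × (1−0.45) × (1−0.27) = 0.991752
Rounded to 4 decimal places: P(Reactor cooling lost) ≈ 0.9918.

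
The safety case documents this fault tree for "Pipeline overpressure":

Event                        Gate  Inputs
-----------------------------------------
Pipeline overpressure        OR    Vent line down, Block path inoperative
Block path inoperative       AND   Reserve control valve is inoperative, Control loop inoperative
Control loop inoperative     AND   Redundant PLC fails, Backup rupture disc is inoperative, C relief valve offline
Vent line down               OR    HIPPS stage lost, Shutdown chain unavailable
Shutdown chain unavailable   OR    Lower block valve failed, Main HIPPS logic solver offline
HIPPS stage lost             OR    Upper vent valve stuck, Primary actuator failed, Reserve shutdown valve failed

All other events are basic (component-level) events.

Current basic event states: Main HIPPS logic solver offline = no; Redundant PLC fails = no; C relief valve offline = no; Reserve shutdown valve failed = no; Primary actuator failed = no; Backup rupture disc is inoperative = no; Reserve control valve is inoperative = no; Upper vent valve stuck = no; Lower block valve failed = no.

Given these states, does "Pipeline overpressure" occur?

No

HIPPS stage lost [OR]: Upper vent valve stuck=not, Primary actuator failed=not, Reserve shutdown valve failed=not → no input occurs → does not occur.
Shutdown chain unavailable [OR]: Lower block valve failed=not, Main HIPPS logic solver offline=not → no input occurs → does not occur.
Vent line down [OR]: HIPPS stage lost=not, Shutdown chain unavailable=not → no input occurs → does not occur.
Control loop inoperative [AND]: Redundant PLC fails=not, Backup rupture disc is inoperative=not, C relief valve offline=not → not all inputs occur → does not occur.
Block path inoperative [AND]: Reserve control valve is inoperative=not, Control loop inoperative=not → not all inputs occur → does not occur.
Pipeline overpressure [OR]: Vent line down=not, Block path inoperative=not → no input occurs → does not occur.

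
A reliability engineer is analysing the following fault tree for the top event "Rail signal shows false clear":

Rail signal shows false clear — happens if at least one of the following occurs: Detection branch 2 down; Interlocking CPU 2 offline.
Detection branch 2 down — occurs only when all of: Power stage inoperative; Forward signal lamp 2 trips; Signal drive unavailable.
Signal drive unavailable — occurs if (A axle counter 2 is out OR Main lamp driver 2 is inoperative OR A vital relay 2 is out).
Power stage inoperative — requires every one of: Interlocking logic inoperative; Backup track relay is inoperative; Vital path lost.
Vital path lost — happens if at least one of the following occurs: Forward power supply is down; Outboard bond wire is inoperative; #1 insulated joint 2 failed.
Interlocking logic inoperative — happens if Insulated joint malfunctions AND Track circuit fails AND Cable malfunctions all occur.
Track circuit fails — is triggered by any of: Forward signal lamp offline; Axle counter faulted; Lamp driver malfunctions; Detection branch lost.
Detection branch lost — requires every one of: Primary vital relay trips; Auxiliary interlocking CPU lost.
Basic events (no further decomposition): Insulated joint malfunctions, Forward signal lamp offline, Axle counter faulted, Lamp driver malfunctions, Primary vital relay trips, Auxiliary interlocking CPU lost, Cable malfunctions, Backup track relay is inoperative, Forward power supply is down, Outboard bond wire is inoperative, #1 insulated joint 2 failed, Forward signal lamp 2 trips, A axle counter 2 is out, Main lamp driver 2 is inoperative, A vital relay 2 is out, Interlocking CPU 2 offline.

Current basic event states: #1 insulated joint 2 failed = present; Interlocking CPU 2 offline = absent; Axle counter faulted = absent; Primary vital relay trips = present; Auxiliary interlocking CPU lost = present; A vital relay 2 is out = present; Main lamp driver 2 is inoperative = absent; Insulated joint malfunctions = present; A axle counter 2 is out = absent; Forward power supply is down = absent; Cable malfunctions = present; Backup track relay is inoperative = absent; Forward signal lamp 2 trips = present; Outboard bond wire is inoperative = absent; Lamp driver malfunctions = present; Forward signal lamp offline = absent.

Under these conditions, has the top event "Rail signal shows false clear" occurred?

No

Detection branch lost [AND]: Primary vital relay trips=occurs, Auxiliary interlocking CPU lost=occurs → all inputs occur → occurs.
Track circuit fails [OR]: Forward signal lamp offline=not, Axle counter faulted=not, Lamp driver malfunctions=occurs, Detection branch lost=occurs → at least one input occurs → occurs.
Interlocking logic inoperative [AND]: Insulated joint malfunctions=occurs, Track circuit fails=occurs, Cable malfunctions=occurs → all inputs occur → occurs.
Vital path lost [OR]: Forward power supply is down=not, Outboard bond wire is inoperative=not, #1 insulated joint 2 failed=occurs → at least one input occurs → occurs.
Power stage inoperative [AND]: Interlocking logic inoperative=occurs, Backup track relay is inoperative=not, Vital path lost=occurs → not all inputs occur → does not occur.
Signal drive unavailable [OR]: A axle counter 2 is out=not, Main lamp driver 2 is inoperative=not, A vital relay 2 is out=occurs → at least one input occurs → occurs.
Detection branch 2 down [AND]: Power stage inoperative=not, Forward signal lamp 2 trips=occurs, Signal drive unavailable=occurs → not all inputs occur → does not occur.
Rail signal shows false clear [OR]: Detection branch 2 down=not, Interlocking CPU 2 offline=not → no input occurs → does not occur.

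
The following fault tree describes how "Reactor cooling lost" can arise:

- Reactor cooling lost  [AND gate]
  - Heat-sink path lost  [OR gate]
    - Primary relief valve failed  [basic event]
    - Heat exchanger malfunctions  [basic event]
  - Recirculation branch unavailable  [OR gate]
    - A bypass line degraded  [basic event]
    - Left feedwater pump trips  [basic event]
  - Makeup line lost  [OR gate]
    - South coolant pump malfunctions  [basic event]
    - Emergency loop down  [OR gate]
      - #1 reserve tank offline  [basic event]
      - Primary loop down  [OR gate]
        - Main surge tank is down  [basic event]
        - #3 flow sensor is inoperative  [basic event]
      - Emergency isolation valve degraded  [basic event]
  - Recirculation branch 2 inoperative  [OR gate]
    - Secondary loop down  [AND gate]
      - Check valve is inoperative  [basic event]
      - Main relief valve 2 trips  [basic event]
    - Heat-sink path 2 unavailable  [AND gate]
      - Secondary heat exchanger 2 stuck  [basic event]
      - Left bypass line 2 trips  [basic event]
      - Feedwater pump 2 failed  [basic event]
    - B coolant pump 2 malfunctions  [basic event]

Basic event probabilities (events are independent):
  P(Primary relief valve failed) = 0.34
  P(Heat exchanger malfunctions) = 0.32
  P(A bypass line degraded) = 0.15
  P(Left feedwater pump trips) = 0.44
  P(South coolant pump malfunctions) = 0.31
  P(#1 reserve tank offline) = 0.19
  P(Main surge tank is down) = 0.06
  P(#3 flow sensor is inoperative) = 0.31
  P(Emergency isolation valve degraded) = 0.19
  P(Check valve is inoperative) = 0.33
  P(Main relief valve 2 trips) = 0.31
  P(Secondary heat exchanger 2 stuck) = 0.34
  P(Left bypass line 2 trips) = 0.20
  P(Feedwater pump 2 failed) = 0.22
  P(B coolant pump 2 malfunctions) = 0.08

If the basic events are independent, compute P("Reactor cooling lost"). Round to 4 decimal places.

0.0380

P(Heat-sink path lost) [OR] = 1 − (1−0.34) × (1−0.32) = 0.551200
P(Recirculation branch unavailable) [OR] = 1 − (1−0.15) × (1−0.44) = 0.524000
P(Primary loop down) [OR] = 1 − (1−0.06) × (1−0.31) = 0.351400
P(Emergency loop down) [OR] = 1 − (1−0.19) × (1−0.351400) × (1−0.19) = 0.574454
P(Makeup line lost) [OR] = 1 − (1−0.31) × (1−0.574454) = 0.706373
P(Secondary loop down) [AND] = 0.33 × 0.31 = 0.102300
P(Heat-sink path 2 unavailable) [AND] = 0.34 × 0.20 × 0.22 = 0.014960
P(Recirculation branch 2 inoperative) [OR] = 1 − (1−0.102300) × (1−0.014960) × (1−0.08) = 0.186471
P(Reactor cooling lost) [AND] = 0.551200 × 0.524000 × 0.706373 × 0.186471 = 0.038044
Rounded to 4 decimal places: P(Reactor cooling lost) ≈ 0.0380.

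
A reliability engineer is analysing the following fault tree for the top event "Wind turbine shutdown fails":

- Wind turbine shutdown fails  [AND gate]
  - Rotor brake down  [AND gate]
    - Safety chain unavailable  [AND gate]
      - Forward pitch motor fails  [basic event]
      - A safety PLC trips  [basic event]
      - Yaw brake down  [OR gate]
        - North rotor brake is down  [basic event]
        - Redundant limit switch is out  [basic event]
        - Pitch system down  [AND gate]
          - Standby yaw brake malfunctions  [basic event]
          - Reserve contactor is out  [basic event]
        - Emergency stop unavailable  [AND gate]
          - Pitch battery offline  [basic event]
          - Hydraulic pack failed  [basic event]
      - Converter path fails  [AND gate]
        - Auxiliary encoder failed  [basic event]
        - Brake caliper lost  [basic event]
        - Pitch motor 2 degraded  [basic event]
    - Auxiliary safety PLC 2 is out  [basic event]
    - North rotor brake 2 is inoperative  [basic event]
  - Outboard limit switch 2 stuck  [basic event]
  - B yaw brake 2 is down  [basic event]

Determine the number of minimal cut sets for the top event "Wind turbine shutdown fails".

4

Pitch system down [AND]: one cut set from each child combined → 1 × 1 = 1 cut set(s).
Emergency stop unavailable [AND]: one cut set from each child combined → 1 × 1 = 1 cut set(s).
Yaw brake down [OR]: union of children's cut sets → 4 cut set(s).
Converter path fails [AND]: one cut set from each child combined → 1 × 1 × 1 = 1 cut set(s).
Safety chain unavailable [AND]: one cut set from each child combined → 1 × 1 × 4 × 1 = 4 cut set(s).
Rotor brake down [AND]: one cut set from each child combined → 4 × 1 × 1 = 4 cut set(s).
Wind turbine shutdown fails [AND]: one cut set from each child combined → 4 × 1 × 1 = 4 cut set(s).
Minimal cut sets: {A safety PLC trips, Auxiliary encoder failed, Auxiliary safety PLC 2 is out, B yaw brake 2 is down, Brake caliper lost, Forward pitch motor fails, North rotor brake 2 is inoperative, North rotor brake is down, Outboard limit switch 2 stuck, Pitch motor 2 degraded}; {A safety PLC trips, Auxiliary encoder failed, Auxiliary safety PLC 2 is out, B yaw brake 2 is down, Brake caliper lost, Forward pitch motor fails, North rotor brake 2 is inoperative, Outboard limit switch 2 stuck, Pitch motor 2 degraded, Redundant limit switch is out}; {A safety PLC trips, Auxiliary encoder failed, Auxiliary safety PLC 2 is out, B yaw brake 2 is down, Brake caliper lost, Forward pitch motor fails, North rotor brake 2 is inoperative, Outboard limit switch 2 stuck, Pitch motor 2 degraded, Reserve contactor is out, Standby yaw brake malfunctions}; {A safety PLC trips, Auxiliary encoder failed, Auxiliary safety PLC 2 is out, B yaw brake 2 is down, Brake caliper lost, Forward pitch motor fails, Hydraulic pack failed, North rotor brake 2 is inoperative, Outboard limit switch 2 stuck, Pitch battery offline, Pitch motor 2 degraded}.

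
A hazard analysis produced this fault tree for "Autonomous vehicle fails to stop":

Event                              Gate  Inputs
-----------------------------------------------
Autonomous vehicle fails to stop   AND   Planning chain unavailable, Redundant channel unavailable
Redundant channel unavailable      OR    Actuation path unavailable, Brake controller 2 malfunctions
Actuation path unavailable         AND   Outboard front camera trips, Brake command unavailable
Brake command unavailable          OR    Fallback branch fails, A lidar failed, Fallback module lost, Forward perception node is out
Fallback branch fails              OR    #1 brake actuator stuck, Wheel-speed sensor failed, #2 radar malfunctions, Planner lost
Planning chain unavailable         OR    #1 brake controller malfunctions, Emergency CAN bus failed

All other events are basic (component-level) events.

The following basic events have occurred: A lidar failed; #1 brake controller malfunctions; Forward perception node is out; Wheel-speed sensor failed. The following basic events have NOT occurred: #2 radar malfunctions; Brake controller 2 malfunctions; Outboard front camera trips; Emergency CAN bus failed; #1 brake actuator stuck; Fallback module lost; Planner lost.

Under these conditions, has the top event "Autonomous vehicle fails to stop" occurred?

No

Planning chain unavailable [OR]: #1 brake controller malfunctions=occurs, Emergency CAN bus failed=not → at least one input occurs → occurs.
Fallback branch fails [OR]: #1 brake actuator stuck=not, Wheel-speed sensor failed=occurs, #2 radar malfunctions=not, Planner lost=not → at least one input occurs → occurs.
Brake command unavailable [OR]: Fallback branch fails=occurs, A lidar failed=occurs, Fallback module lost=not, Forward perception node is out=occurs → at least one input occurs → occurs.
Actuation path unavailable [AND]: Outboard front camera trips=not, Brake command unavailable=occurs → not all inputs occur → does not occur.
Redundant channel unavailable [OR]: Actuation path unavailable=not, Brake controller 2 malfunctions=not → no input occurs → does not occur.
Autonomous vehicle fails to stop [AND]: Planning chain unavailable=occurs, Redundant channel unavailable=not → not all inputs occur → does not occur.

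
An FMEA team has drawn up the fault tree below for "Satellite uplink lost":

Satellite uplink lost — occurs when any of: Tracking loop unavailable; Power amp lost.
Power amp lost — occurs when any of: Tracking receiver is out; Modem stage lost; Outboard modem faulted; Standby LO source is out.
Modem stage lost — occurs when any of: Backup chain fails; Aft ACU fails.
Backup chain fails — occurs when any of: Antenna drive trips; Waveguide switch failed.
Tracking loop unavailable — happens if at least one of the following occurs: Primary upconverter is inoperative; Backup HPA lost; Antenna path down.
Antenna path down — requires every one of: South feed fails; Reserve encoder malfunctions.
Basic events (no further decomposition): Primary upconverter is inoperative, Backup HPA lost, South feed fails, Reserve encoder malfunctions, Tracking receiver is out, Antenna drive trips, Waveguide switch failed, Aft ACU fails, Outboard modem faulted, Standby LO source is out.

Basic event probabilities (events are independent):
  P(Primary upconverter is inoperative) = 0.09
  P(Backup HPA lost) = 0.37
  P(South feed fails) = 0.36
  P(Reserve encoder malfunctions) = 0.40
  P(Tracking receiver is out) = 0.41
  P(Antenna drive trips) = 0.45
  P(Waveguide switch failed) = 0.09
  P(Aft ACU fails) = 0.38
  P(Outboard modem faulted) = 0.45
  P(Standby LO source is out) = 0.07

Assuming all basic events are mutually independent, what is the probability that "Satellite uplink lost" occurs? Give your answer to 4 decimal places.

0.9540

P(Antenna path down) [AND] = 0.36 × 0.40 = 0.144000
P(Tracking loop unavailable) [OR] = 1 − (1−0.09) × (1−0.37) × (1−0.144000) = 0.509255
P(Backup chain fails) [OR] = 1 − (1−0.45) × (1−0.09) = 0.499500
P(Modem stage lost) [OR] = 1 − (1−0.499500) × (1−0.38) = 0.689690
P(Power amp lost) [OR] = 1 − (1−0.41) × (1−0.689690) × (1−0.45) × (1−0.07) = 0.906353
P(Satellite uplink lost) [OR] = 1 − (1−0.509255) × (1−0.906353) = 0.954043
Rounded to 4 decimal places: P(Satellite uplink lost) ≈ 0.9540.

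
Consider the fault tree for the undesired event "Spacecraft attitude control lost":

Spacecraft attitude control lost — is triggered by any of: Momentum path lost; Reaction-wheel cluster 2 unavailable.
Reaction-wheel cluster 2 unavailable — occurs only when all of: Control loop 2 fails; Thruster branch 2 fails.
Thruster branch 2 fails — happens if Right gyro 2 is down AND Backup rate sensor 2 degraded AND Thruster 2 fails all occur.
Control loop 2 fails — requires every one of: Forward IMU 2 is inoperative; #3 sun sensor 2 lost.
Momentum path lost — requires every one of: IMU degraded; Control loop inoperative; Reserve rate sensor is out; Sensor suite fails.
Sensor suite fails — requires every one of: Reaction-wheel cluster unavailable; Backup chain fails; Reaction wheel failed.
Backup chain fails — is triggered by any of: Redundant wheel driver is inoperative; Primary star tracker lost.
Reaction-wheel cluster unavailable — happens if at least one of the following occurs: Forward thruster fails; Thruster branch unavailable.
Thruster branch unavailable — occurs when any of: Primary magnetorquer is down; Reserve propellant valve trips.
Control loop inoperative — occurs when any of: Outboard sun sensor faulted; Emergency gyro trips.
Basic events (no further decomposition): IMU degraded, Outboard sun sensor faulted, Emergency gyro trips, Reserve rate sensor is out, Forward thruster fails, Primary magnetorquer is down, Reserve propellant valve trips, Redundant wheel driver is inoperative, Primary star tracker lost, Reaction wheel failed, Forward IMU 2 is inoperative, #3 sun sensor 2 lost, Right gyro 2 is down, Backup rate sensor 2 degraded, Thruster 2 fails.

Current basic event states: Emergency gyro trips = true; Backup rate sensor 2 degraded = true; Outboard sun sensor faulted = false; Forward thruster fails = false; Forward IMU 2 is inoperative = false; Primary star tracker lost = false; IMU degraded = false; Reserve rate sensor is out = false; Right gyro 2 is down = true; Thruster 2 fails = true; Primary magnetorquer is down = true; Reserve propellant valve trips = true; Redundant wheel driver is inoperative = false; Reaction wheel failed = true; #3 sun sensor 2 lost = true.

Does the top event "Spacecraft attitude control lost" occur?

No

Control loop inoperative [OR]: Outboard sun sensor faulted=not, Emergency gyro trips=occurs → at least one input occurs → occurs.
Thruster branch unavailable [OR]: Primary magnetorquer is down=occurs, Reserve propellant valve trips=occurs → at least one input occurs → occurs.
Reaction-wheel cluster unavailable [OR]: Forward thruster fails=not, Thruster branch unavailable=occurs → at least one input occurs → occurs.
Backup chain fails [OR]: Redundant wheel driver is inoperative=not, Primary star tracker lost=not → no input occurs → does not occur.
Sensor suite fails [AND]: Reaction-wheel cluster unavailable=occurs, Backup chain fails=not, Reaction wheel failed=occurs → not all inputs occur → does not occur.
Momentum path lost [AND]: IMU degraded=not, Control loop inoperative=occurs, Reserve rate sensor is out=not, Sensor suite fails=not → not all inputs occur → does not occur.
Control loop 2 fails [AND]: Forward IMU 2 is inoperative=not, #3 sun sensor 2 lost=occurs → not all inputs occur → does not occur.
Thruster branch 2 fails [AND]: Right gyro 2 is down=occurs, Backup rate sensor 2 degraded=occurs, Thruster 2 fails=occurs → all inputs occur → occurs.
Reaction-wheel cluster 2 unavailable [AND]: Control loop 2 fails=not, Thruster branch 2 fails=occurs → not all inputs occur → does not occur.
Spacecraft attitude control lost [OR]: Momentum path lost=not, Reaction-wheel cluster 2 unavailable=not → no input occurs → does not occur.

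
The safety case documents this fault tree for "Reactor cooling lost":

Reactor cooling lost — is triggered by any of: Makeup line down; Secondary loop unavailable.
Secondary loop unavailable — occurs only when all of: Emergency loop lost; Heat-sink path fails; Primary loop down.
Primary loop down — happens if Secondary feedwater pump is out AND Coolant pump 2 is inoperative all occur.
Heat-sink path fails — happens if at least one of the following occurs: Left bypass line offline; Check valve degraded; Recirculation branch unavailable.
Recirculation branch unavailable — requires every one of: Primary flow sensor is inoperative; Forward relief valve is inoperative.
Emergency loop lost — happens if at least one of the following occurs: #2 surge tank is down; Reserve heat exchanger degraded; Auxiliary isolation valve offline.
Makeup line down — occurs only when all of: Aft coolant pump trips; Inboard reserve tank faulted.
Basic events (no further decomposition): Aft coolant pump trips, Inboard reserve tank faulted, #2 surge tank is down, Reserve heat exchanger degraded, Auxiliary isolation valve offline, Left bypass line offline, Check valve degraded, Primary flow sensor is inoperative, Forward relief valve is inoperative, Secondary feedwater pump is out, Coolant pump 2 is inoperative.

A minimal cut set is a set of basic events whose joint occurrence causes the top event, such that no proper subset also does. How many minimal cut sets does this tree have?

10

Makeup line down [AND]: one cut set from each child combined → 1 × 1 = 1 cut set(s).
Emergency loop lost [OR]: union of children's cut sets → 3 cut set(s).
Recirculation branch unavailable [AND]: one cut set from each child combined → 1 × 1 = 1 cut set(s).
Heat-sink path fails [OR]: union of children's cut sets → 3 cut set(s).
Primary loop down [AND]: one cut set from each child combined → 1 × 1 = 1 cut set(s).
Secondary loop unavailable [AND]: one cut set from each child combined → 3 × 3 × 1 = 9 cut set(s).
Reactor cooling lost [OR]: union of children's cut sets → 10 cut set(s).
Minimal cut sets: {Aft coolant pump trips, Inboard reserve tank faulted}; {#2 surge tank is down, Coolant pump 2 is inoperative, Left bypass line offline, Secondary feedwater pump is out}; {#2 surge tank is down, Check valve degraded, Coolant pump 2 is inoperative, Secondary feedwater pump is out}; {#2 surge tank is down, Coolant pump 2 is inoperative, Forward relief valve is inoperative, Primary flow sensor is inoperative, Secondary feedwater pump is out}; {Coolant pump 2 is inoperative, Left bypass line offline, Reserve heat exchanger degraded, Secondary feedwater pump is out}; {Check valve degraded, Coolant pump 2 is inoperative, Reserve heat exchanger degraded, Secondary feedwater pump is out}; {Coolant pump 2 is inoperative, Forward relief valve is inoperative, Primary flow sensor is inoperative, Reserve heat exchanger degraded, Secondary feedwater pump is out}; {Auxiliary isolation valve offline, Coolant pump 2 is inoperative, Left bypass line offline, Secondary feedwater pump is out}; {Auxiliary isolation valve offline, Check valve degraded, Coolant pump 2 is inoperative, Secondary feedwater pump is out}; {Auxiliary isolation valve offline, Coolant pump 2 is inoperative, Forward relief valve is inoperative, Primary flow sensor is inoperative, Secondary feedwater pump is out}.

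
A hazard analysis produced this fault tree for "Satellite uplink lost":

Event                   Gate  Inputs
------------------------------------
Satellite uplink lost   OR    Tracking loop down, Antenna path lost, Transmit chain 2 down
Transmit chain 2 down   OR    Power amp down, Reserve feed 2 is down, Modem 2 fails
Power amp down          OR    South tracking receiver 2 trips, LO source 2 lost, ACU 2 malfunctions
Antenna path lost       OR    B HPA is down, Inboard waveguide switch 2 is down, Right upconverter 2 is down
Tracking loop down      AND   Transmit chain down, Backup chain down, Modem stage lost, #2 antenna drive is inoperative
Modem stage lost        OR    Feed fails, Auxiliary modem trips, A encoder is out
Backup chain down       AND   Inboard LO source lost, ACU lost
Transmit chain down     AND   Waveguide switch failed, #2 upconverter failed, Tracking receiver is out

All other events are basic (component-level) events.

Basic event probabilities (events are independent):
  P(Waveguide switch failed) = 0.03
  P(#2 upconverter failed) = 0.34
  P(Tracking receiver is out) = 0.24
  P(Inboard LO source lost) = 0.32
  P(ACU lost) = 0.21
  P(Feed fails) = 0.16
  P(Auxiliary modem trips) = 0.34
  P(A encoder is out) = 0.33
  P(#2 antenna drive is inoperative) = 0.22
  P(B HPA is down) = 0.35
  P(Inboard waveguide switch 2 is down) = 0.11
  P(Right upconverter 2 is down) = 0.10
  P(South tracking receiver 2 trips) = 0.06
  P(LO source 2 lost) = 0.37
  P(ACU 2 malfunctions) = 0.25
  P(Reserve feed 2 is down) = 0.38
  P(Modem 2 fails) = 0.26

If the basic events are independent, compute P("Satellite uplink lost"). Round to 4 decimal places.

0.8939

P(Transmit chain down) [AND] = 0.03 × 0.34 × 0.24 = 0.002448
P(Backup chain down) [AND] = 0.32 × 0.21 = 0.067200
P(Modem stage lost) [OR] = 1 − (1−0.16) × (1−0.34) × (1−0.33) = 0.628552
P(Tracking loop down) [AND] = 0.002448 × 0.067200 × 0.628552 × 0.22 = 0.000023
P(Antenna path lost) [OR] = 1 − (1−0.35) × (1−0.11) × (1−0.10) = 0.479350
P(Power amp down) [OR] = 1 − (1−0.06) × (1−0.37) × (1−0.25) = 0.555850
P(Transmit chain 2 down) [OR] = 1 − (1−0.555850) × (1−0.38) × (1−0.26) = 0.796224
P(Satellite uplink lost) [OR] = 1 − (1−0.000023) × (1−0.479350) × (1−0.796224) = 0.893906
Rounded to 4 decimal places: P(Satellite uplink lost) ≈ 0.8939.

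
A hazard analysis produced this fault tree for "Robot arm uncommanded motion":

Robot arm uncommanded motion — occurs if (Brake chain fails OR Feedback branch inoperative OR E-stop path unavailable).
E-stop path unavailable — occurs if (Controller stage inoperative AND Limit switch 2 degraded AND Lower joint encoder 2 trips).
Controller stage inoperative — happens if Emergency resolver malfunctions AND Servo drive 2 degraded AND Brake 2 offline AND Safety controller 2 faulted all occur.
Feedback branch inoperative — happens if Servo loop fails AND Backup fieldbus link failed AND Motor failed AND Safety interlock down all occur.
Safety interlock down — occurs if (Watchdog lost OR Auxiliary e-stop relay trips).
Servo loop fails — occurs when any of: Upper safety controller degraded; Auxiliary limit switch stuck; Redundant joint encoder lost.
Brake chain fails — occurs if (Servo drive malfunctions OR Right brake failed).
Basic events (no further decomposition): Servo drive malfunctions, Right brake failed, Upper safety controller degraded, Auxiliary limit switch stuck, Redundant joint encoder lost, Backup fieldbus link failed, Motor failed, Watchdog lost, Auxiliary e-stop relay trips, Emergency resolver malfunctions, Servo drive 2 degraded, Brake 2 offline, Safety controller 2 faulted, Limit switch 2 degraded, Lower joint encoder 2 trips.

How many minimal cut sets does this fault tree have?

9

Brake chain fails [OR]: union of children's cut sets → 2 cut set(s).
Servo loop fails [OR]: union of children's cut sets → 3 cut set(s).
Safety interlock down [OR]: union of children's cut sets → 2 cut set(s).
Feedback branch inoperative [AND]: one cut set from each child combined → 3 × 1 × 1 × 2 = 6 cut set(s).
Controller stage inoperative [AND]: one cut set from each child combined → 1 × 1 × 1 × 1 = 1 cut set(s).
E-stop path unavailable [AND]: one cut set from each child combined → 1 × 1 × 1 = 1 cut set(s).
Robot arm uncommanded motion [OR]: union of children's cut sets → 9 cut set(s).
Minimal cut sets: {Servo drive malfunctions}; {Right brake failed}; {Backup fieldbus link failed, Motor failed, Upper safety controller degraded, Watchdog lost}; {Auxiliary e-stop relay trips, Backup fieldbus link failed, Motor failed, Upper safety controller degraded}; {Auxiliary limit switch stuck, Backup fieldbus link failed, Motor failed, Watchdog lost}; {Auxiliary e-stop relay trips, Auxiliary limit switch stuck, Backup fieldbus link failed, Motor failed}; {Backup fieldbus link failed, Motor failed, Redundant joint encoder lost, Watchdog lost}; {Auxiliary e-stop relay trips, Backup fieldbus link failed, Motor failed, Redundant joint encoder lost}; {Brake 2 offline, Emergency resolver malfunctions, Limit switch 2 degraded, Lower joint encoder 2 trips, Safety controller 2 faulted, Servo drive 2 degraded}.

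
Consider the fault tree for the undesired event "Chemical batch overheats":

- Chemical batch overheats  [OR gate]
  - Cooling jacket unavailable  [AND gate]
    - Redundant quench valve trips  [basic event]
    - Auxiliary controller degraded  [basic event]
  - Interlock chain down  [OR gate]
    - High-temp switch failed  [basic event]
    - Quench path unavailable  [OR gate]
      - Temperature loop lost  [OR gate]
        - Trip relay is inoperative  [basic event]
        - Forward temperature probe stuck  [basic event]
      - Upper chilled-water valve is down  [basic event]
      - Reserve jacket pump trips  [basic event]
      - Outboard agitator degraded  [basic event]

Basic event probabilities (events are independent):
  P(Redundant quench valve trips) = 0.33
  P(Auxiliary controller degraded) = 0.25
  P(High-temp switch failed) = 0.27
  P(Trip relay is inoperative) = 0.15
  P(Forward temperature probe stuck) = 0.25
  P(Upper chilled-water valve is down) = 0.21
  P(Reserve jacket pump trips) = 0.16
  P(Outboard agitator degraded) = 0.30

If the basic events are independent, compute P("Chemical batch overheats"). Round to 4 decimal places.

P(Cooling jacket unavailable) [AND] = 0.33 × 0.25 = 0.082500
P(Temperature loop lost) [OR] = 1 − (1−0.15) × (1−0.25) = 0.362500
P(Quench path unavailable) [OR] = 1 − (1−0.362500) × (1−0.21) × (1−0.16) × (1−0.30) = 0.703869
P(Interlock chain down) [OR] = 1 − (1−0.27) × (1−0.703869) = 0.783824
P(Chemical batch overheats) [OR] = 1 − (1−0.082500) × (1−0.783824) = 0.801659
Rounded to 4 decimal places: P(Chemical batch overheats) ≈ 0.8017.

0.8017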